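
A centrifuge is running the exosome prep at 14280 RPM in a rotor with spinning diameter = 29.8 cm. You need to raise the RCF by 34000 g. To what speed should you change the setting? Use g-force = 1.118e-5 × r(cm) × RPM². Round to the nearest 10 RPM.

r = 29.8 / 2 = 14.9 cm
Current RCF = 1.118 × 10⁻⁵ × 14.9 × (14280)² = 1.118 × 10⁻⁵ × 14.9 × 203,918,400 ≈ 33,969.1 × g
Target RCF = 33,969.1 + 34,000 = 67,969.1 × g
N² = 67,969.1 / (16.6582 × 10⁻⁵) = 408,021,875
N ≈ √408,021,875 ≈ 20,199.6

≈ 20200 RPM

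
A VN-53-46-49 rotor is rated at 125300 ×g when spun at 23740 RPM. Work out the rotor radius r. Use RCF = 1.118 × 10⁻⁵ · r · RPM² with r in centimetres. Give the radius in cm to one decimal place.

r ≈ 19.9 cm

125300 = 1.118 × 10⁻⁵ × r × (23740)²
r = 125300 / (1.118 × 10⁻⁵ × 563,587,600) = 125300 / 6300.909 ≈ 19.886 cm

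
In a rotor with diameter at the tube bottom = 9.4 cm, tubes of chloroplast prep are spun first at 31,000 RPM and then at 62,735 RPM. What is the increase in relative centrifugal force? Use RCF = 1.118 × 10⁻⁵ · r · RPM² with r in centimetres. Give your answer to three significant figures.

r = 9.4 / 2 = 4.7 cm
RCF₁ = 1.118 × 10⁻⁵ × 4.7 × (31000)² = 1.118 × 10⁻⁵ × 4.7 × 961,000,000 ≈ 50,496.7 × g
RCF₂ = 1.118 × 10⁻⁵ × 4.7 × (62735)² = 1.118 × 10⁻⁵ × 4.7 × 3,935,680,225 ≈ 206,804.3 × g
Increase = 206,804.3 − 50,496.7 = 156,307.6

≈ 156000 g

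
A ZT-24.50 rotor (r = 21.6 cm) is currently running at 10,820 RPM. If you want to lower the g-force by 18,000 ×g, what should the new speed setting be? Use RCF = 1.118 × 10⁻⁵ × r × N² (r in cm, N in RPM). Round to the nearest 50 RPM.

≈ 6500 RPM

Current RCF = 1.118 × 10⁻⁵ × 21.6 × (10820)² = 1.118 × 10⁻⁵ × 21.6 × 117,072,400 ≈ 28,271.6 × g
Target RCF = 28,271.6 − 18,000 = 10,271.6 × g
N² = 10,271.6 / (24.1488 × 10⁻⁵) = 42,534,619
N ≈ √42,534,619 ≈ 6,521.9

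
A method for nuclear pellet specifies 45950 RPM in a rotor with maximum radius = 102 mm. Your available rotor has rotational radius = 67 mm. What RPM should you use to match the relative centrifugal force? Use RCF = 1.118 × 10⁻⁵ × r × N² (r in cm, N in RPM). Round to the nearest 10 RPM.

≈ 56700 RPM

Original rotor: r = 102 mm = 10.2 cm
RCF = 1.118 × 10⁻⁵ × r × N²
RCF_original = 1.118 × 10⁻⁵ × 10.2 × (45950)² = 1.118 × 10⁻⁵ × 10.2 × 2,111,402,500 ≈ 240,775.9 × g
Your rotor: r = 67 mm = 6.7 cm
240,775.9 = 1.118 × 10⁻⁵ × 6.7 × N²
N² = 240,775.9 / (7.4906 × 10⁻⁵) = 3,214,374,015
N ≈ √3,214,374,015 ≈ 56,695.4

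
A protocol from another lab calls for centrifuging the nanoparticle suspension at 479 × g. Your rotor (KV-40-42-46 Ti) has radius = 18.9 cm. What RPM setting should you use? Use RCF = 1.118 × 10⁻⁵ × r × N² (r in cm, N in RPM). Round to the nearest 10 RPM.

1510 RPM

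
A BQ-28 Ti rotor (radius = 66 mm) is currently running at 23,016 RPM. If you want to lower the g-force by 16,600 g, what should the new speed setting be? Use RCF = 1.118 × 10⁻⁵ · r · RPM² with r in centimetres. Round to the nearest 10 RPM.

≈ 17460 RPM

r = 66 mm = 6.6 cm
Current RCF = 1.118 × 10⁻⁵ × 6.6 × (23016)² = 1.118 × 10⁻⁵ × 6.6 × 529,736,256 ≈ 39,088.2 × g
Target RCF = 39,088.2 − 16,600 = 22,488.2 × g
N² = 22,488.2 / (7.3788 × 10⁻⁵) = 304,767,713
N ≈ √304,767,713 ≈ 17,457.6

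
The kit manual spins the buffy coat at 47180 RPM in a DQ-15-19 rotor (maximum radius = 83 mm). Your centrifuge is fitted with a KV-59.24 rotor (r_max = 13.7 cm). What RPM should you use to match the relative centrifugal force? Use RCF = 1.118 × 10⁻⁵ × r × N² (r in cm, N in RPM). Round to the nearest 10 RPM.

≈ 36720 RPM

Original rotor: r = 83 mm = 8.3 cm
RCF = 1.118 × 10⁻⁵ × r × N²
RCF_original = 1.118 × 10⁻⁵ × 8.3 × (47180)² = 1.118 × 10⁻⁵ × 8.3 × 2,225,952,400 ≈ 206,555 × g
206,555 = 1.118 × 10⁻⁵ × 13.7 × N²
N² = 206,555 / (15.3166 × 10⁻⁵) = 1,348,569,526
N ≈ √1,348,569,526 ≈ 36,722.9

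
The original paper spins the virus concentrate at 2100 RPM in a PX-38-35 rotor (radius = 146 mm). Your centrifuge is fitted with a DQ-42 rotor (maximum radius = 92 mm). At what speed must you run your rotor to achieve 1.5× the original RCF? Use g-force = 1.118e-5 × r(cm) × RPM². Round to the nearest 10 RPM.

≈ 3240 RPM

Original rotor: r = 146 mm = 14.6 cm
RCF_original = 1.118 × 10⁻⁵ × 14.6 × (2100)² = 1.118 × 10⁻⁵ × 14.6 × 4,410,000 ≈ 719.8 × g
Target RCF = 1.5 × 719.8 ≈ 1,079.7 × g
Your rotor: r = 92 mm = 9.2 cm
1,079.7 = 1.118 × 10⁻⁵ × 9.2 × N²
N² = 1,079.7 / (10.2856 × 10⁻⁵) = 10,497,200
N ≈ √10,497,200 ≈ 3,239.9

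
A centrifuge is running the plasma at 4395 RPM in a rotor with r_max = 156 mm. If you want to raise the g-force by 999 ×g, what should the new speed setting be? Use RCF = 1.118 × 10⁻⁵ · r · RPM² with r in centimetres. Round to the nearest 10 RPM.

5000 RPM

r = 156 mm = 15.6 cm
Current RCF = 1.118 × 10⁻⁵ × 15.6 × (4395)² = 1.118 × 10⁻⁵ × 15.6 × 19,316,025 ≈ 3,368.9 × g
Target RCF = 3,368.9 + 999 = 4,367.9 × g
N² = 4,367.9 / (17.4408 × 10⁻⁵) = 25,044,149
N ≈ √25,044,149 ≈ 5,004.4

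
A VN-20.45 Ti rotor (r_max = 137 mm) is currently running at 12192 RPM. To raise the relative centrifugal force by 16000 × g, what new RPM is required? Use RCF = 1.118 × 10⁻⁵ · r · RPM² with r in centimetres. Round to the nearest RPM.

≈ 15909 RPM

r = 137 mm = 13.7 cm
Current RCF = 1.118 × 10⁻⁵ × 13.7 × (12192)² = 1.118 × 10⁻⁵ × 13.7 × 148,644,864 ≈ 22,767.3 × g
Target RCF = 22,767.3 + 16,000 = 38,767.3 × g
N² = 38,767.3 / (15.3166 × 10⁻⁵) = 253,106,434
N ≈ √253,106,434 ≈ 15,909.3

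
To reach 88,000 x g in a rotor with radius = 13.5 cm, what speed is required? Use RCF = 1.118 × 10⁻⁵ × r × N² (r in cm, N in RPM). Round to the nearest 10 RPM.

88,000 = 1.118 × 10⁻⁵ × 13.5 × N²
N² = 88,000 / (15.093 × 10⁻⁵) = 583,051,746
N ≈ √583,051,746 ≈ 24,146.5

≈ 24150 RPM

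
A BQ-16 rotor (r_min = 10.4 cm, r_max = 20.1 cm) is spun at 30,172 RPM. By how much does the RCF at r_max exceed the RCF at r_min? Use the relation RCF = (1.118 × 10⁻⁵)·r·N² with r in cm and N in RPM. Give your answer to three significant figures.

RCF_max = 1.118 × 10⁻⁵ × 20.1 × (30172)² = 1.118 × 10⁻⁵ × 20.1 × 910,349,584 ≈ 204,571.9 × g
RCF_min = 1.118 × 10⁻⁵ × 10.4 × (30172)² = 1.118 × 10⁻⁵ × 10.4 × 910,349,584 ≈ 105,848.2 × g
ΔRCF = 204,571.9 − 105,848.2 = 98,723.7

≈ 98700 ×g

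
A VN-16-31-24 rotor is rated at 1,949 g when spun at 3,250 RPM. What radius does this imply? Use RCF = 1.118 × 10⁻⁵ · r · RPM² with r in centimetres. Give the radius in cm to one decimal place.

1949 = 1.118 × 10⁻⁵ × r × (3250)²
r = 1949 / (1.118 × 10⁻⁵ × 10,562,500) = 1949 / 118.0888 ≈ 16.505 cm

16.5 cm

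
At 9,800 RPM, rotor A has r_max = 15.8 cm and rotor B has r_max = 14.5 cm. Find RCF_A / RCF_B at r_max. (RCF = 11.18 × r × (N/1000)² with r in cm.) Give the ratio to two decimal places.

At fixed N, RCF ∝ r, so RCF_A/RCF_B = r_A/r_B = 15.8 / 14.5 = 1.0897.

1.09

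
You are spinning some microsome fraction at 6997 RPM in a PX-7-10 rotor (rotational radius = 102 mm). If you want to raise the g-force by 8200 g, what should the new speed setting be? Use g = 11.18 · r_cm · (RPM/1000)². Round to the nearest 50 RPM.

r = 102 mm = 10.2 cm
Current RCF = 11.18 × 10.2 × (6.997)² = 11.18 × 10.2 × 48.958009 ≈ 5,583 × g
Target RCF = 5,583 + 8,200 = 13,783 × g
(N/1000)² = 13,783 / 114.036 = 120.8653
N = 1000 × √120.8653 ≈ 10,993.9

≈ 11000 RPM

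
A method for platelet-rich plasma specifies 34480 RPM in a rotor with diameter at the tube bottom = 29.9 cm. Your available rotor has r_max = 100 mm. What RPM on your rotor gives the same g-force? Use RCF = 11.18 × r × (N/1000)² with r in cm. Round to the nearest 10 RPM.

Original rotor: r = 29.9 / 2 = 14.95 cm
RCF_original = 11.18 × 14.95 × (34.48)² = 11.18 × 14.95 × 1,188.8704 ≈ 198,709 × g
Your rotor: r = 100 mm = 10.0 cm
198,709 = 11.18 × 10 × (N/1000)²
(N/1000)² = 198,709 / 111.8 = 1777.361
N = 1000 × √1777.361 ≈ 42,158.8

≈ 42160 RPM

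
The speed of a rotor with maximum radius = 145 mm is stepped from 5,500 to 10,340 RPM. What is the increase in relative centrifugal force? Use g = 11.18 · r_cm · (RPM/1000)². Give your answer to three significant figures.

12400 ×g

r = 145 mm = 14.5 cm
RCF₁ = 11.18 × 14.5 × (5.5)² = 11.18 × 14.5 × 30.25 ≈ 4,903.8 × g
RCF₂ = 11.18 × 14.5 × (10.34)² = 11.18 × 14.5 × 106.9156 ≈ 17,332.1 × g
Increase = 17,332.1 − 4,903.8 = 12,428.3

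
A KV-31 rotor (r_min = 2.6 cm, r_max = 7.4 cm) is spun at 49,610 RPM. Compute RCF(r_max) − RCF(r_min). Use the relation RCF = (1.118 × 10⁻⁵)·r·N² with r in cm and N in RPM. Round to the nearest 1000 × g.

RCF_max = 1.118 × 10⁻⁵ × 7.4 × (49610)² = 1.118 × 10⁻⁵ × 7.4 × 2,461,152,100 ≈ 203,616 × g
RCF_min = 1.118 × 10⁻⁵ × 2.6 × (49610)² = 1.118 × 10⁻⁵ × 2.6 × 2,461,152,100 ≈ 71,540.8 × g
ΔRCF = 203,616 − 71,540.8 = 132,075.2

132000 × g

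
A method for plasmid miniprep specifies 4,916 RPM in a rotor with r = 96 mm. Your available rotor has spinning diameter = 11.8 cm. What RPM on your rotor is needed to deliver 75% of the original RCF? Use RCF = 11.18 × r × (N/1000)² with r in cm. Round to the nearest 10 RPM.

5430 RPM

Original rotor: r = 96 mm = 9.6 cm
RCF = 11.18 × r × (N/1000)²
RCF_original = 11.18 × 9.6 × (4.916)² = 11.18 × 9.6 × 24.167056 ≈ 2,593.8 × g
Target RCF = 0.75 × 2,593.8 ≈ 1,945.4 × g
Your rotor: r = 11.8 / 2 = 5.9 cm
1,945.4 = 11.18 × 5.9 × (N/1000)²
(N/1000)² = 1,945.4 / 65.962 = 29.49274
N = 1000 × √29.49274 ≈ 5,430.7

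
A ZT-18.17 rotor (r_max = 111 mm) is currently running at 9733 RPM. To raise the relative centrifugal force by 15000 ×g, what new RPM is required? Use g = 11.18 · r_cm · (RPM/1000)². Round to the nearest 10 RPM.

r = 111 mm = 11.1 cm
Current RCF = 11.18 × 11.1 × (9.733)² = 11.18 × 11.1 × 94.731289 ≈ 11,756 × g
Target RCF = 11,756 + 15,000 = 26,756 × g
(N/1000)² = 26,756 / 124.098 = 215.6038
N = 1000 × √215.6038 ≈ 14,683.5

14680 RPM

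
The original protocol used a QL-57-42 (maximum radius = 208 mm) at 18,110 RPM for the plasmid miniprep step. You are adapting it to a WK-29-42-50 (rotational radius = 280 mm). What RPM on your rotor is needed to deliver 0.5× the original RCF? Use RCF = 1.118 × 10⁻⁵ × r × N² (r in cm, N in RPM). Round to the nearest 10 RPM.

Original rotor: r = 208 mm = 20.8 cm
RCF_original = 1.118 × 10⁻⁵ × 20.8 × (18110)² = 1.118 × 10⁻⁵ × 20.8 × 327,972,100 ≈ 76,267.9 × g
Target RCF = 0.5 × 76,267.9 ≈ 38,133.9 × g
Your rotor: r = 280 mm = 28.0 cm
38,133.9 = 1.118 × 10⁻⁵ × 28 × N²
N² = 38,133.9 / (31.304 × 10⁻⁵) = 121,817,979
N ≈ √121,817,979 ≈ 11,037.1

11040 RPM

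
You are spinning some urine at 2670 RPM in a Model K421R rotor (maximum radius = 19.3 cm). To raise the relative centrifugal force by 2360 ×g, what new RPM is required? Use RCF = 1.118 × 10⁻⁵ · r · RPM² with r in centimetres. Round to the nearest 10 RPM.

4250 RPM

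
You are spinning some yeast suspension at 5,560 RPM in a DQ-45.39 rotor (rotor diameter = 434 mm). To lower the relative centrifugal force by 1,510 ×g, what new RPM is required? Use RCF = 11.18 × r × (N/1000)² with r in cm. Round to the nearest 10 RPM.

4970 RPM

r = 434 mm / 2 = 217 mm = 21.7 cm
Current RCF = 11.18 × 21.7 × (5.56)² = 11.18 × 21.7 × 30.9136 ≈ 7,499.8 × g
Target RCF = 7,499.8 − 1,510 = 5,989.8 × g
(N/1000)² = 5,989.8 / 242.606 = 24.68941
N = 1000 × √24.68941 ≈ 4,968.8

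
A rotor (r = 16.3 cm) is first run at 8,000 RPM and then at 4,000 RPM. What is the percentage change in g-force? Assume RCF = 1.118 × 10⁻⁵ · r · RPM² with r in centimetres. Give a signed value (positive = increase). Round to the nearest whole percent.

-75%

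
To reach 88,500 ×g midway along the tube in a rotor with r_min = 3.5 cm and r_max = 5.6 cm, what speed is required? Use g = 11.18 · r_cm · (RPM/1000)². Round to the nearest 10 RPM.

41710 RPM

r_avg = (3.5 + 5.6) / 2 = 4.55 cm
88,500 = 11.18 × 4.55 × (N/1000)²
(N/1000)² = 88,500 / 50.869 = 1739.763
N = 1000 × √1739.763 ≈ 41,710.5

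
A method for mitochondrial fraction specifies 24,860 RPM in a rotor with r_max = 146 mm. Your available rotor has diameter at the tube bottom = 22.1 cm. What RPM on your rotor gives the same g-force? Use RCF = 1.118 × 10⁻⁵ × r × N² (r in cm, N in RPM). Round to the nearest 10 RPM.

28580 RPM

Original rotor: r = 146 mm = 14.6 cm
RCF_original = 1.118 × 10⁻⁵ × 14.6 × (24860)² = 1.118 × 10⁻⁵ × 14.6 × 618,019,600 ≈ 100,878.1 × g
Your rotor: r = 22.1 / 2 = 11.05 cm
100,878.1 = 1.118 × 10⁻⁵ × 11.05 × N²
N² = 100,878.1 / (12.3539 × 10⁻⁵) = 816,568,857
N ≈ √816,568,857 ≈ 28,575.7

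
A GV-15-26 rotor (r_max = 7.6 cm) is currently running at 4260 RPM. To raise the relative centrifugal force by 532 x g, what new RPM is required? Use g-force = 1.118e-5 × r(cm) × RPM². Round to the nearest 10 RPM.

Current RCF = 1.118 × 10⁻⁵ × 7.6 × (4260)² = 1.118 × 10⁻⁵ × 7.6 × 18,147,600 ≈ 1,542 × g
Target RCF = 1,542 + 532 = 2,074 × g
N² = 2,074 / (8.4968 × 10⁻⁵) = 24,409,189
N ≈ √24,409,189 ≈ 4,940.6

N₂ ≈ 4940 RPM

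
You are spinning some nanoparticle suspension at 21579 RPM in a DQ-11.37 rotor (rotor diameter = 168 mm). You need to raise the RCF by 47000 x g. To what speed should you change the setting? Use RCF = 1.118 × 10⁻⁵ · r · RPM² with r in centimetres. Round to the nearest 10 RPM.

r = 168 mm / 2 = 84 mm = 8.4 cm
Current RCF = 1.118 × 10⁻⁵ × 8.4 × (21579)² = 1.118 × 10⁻⁵ × 8.4 × 465,653,241 ≈ 43,730.4 × g
Target RCF = 43,730.4 + 47,000 = 90,730.4 × g
N² = 90,730.4 / (9.3912 × 10⁻⁵) = 966,121,475
N ≈ √966,121,475 ≈ 31,082.5

31080 RPM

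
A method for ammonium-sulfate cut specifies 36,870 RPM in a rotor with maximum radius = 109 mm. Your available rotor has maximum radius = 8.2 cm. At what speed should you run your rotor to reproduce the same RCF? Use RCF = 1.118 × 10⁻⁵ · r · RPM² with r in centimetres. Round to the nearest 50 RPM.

42500 RPM

Original rotor: r = 109 mm = 10.9 cm
RCF = 1.118 × 10⁻⁵ × r × N²
RCF_original = 1.118 × 10⁻⁵ × 10.9 × (36870)² = 1.118 × 10⁻⁵ × 10.9 × 1,359,396,900 ≈ 165,658.8 × g
165,658.8 = 1.118 × 10⁻⁵ × 8.2 × N²
N² = 165,658.8 / (9.1676 × 10⁻⁵) = 1,807,002,923
N ≈ √1,807,002,923 ≈ 42,508.9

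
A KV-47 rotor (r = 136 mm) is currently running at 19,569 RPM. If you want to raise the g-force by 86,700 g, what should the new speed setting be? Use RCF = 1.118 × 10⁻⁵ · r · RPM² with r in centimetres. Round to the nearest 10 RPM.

N₂ ≈ 30870 RPM

r = 136 mm = 13.6 cm
Current RCF = 1.118 × 10⁻⁵ × 13.6 × (19569)² = 1.118 × 10⁻⁵ × 13.6 × 382,945,761 ≈ 58,226.1 × g
Target RCF = 58,226.1 + 86,700 = 144,926.1 × g
N² = 144,926.1 / (15.2048 × 10⁻⁵) = 953,160,186
N ≈ √953,160,186 ≈ 30,873.3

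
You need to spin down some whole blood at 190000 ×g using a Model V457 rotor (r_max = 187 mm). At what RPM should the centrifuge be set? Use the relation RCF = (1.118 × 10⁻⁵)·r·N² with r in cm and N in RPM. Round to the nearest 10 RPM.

N ≈ 30150 RPM

r = 187 mm = 18.7 cm
190,000 = 1.118 × 10⁻⁵ × 18.7 × N²
N² = 190,000 / (20.9066 × 10⁻⁵) = 908,803,918
N ≈ √908,803,918 ≈ 30,146.4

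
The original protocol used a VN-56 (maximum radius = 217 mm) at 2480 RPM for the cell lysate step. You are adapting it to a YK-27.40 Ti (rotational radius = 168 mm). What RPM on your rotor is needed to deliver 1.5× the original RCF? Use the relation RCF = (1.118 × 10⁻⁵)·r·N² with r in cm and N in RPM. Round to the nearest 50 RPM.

3450 RPM

Original rotor: r = 217 mm = 21.7 cm
RCF_original = 1.118 × 10⁻⁵ × 21.7 × (2480)² = 1.118 × 10⁻⁵ × 21.7 × 6,150,400 ≈ 1,492.1 × g
Target RCF = 1.5 × 1,492.1 ≈ 2,238.1 × g
Your rotor: r = 168 mm = 16.8 cm
2,238.1 = 1.118 × 10⁻⁵ × 16.8 × N²
N² = 2,238.1 / (18.7824 × 10⁻⁵) = 11,915,943
N ≈ √11,915,943 ≈ 3,451.9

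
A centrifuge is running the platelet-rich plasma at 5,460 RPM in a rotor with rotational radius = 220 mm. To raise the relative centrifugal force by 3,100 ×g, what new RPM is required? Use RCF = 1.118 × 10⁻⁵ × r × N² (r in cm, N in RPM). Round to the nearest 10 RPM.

r = 220 mm = 22.0 cm
Current RCF = 1.118 × 10⁻⁵ × 22 × (5460)² = 1.118 × 10⁻⁵ × 22 × 29,811,600 ≈ 7,332.5 × g
Target RCF = 7,332.5 + 3,100 = 10,432.5 × g
N² = 10,432.5 / (24.596 × 10⁻⁵) = 42,415,433
N ≈ √42,415,433 ≈ 6,512.7

≈ 6510 RPM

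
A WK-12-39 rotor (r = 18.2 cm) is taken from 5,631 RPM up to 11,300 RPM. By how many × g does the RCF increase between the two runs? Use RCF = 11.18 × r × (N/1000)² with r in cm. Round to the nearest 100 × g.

RCF₁ = 11.18 × 18.2 × (5.631)² = 11.18 × 18.2 × 31.708161 ≈ 6,451.8 × g
RCF₂ = 11.18 × 18.2 × (11.3)² = 11.18 × 18.2 × 127.69 ≈ 25,981.9 × g
Increase = 25,981.9 − 6,451.8 = 19,530.1

≈ 19500 × g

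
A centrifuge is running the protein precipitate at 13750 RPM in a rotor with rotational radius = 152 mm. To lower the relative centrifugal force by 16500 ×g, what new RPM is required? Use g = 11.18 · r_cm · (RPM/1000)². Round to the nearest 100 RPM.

≈ 9600 RPM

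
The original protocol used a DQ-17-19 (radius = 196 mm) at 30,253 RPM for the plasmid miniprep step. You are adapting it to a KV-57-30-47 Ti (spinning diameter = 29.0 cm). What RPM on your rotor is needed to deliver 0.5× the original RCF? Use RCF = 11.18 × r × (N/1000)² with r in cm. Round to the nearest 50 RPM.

Original rotor: r = 196 mm = 19.6 cm
RCF_original = 11.18 × 19.6 × (30.253)² = 11.18 × 19.6 × 915.244009 ≈ 200,555.6 × g
Target RCF = 0.5 × 200,555.6 ≈ 100,277.8 × g
Your rotor: r = 29.0 / 2 = 14.5 cm
100,277.8 = 11.18 × 14.5 × (N/1000)²
(N/1000)² = 100,277.8 / 162.11 = 618.5787
N = 1000 × √618.5787 ≈ 24,871.2

≈ 24850 RPM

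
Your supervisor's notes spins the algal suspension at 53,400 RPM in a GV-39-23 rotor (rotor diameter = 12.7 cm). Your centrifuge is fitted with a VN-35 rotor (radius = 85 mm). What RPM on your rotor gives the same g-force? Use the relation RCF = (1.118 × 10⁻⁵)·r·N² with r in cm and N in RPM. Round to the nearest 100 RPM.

Original rotor: r = 12.7 / 2 = 6.35 cm
RCF = 1.118 × 10⁻⁵ × r × N²
RCF_original = 1.118 × 10⁻⁵ × 6.35 × (53400)² = 1.118 × 10⁻⁵ × 6.35 × 2,851,560,000 ≈ 202,440.8 × g
Your rotor: r = 85 mm = 8.5 cm
202,440.8 = 1.118 × 10⁻⁵ × 8.5 × N²
N² = 202,440.8 / (9.503 × 10⁻⁵) = 2,130,283,069
N ≈ √2,130,283,069 ≈ 46,155.0

46200 RPM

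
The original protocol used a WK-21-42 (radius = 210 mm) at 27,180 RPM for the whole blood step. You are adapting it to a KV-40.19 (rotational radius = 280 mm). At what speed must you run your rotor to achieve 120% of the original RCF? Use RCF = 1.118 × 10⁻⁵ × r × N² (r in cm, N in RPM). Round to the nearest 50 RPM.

≈ 25800 RPM

Original rotor: r = 210 mm = 21.0 cm
RCF_original = 1.118 × 10⁻⁵ × 21 × (27180)² = 1.118 × 10⁻⁵ × 21 × 738,752,400 ≈ 173,444.3 × g
Target RCF = 1.2 × 173,444.3 ≈ 208,133.2 × g
Your rotor: r = 280 mm = 28.0 cm
208,133.2 = 1.118 × 10⁻⁵ × 28 × N²
N² = 208,133.2 / (31.304 × 10⁻⁵) = 664,877,332
N ≈ √664,877,332 ≈ 25,785.2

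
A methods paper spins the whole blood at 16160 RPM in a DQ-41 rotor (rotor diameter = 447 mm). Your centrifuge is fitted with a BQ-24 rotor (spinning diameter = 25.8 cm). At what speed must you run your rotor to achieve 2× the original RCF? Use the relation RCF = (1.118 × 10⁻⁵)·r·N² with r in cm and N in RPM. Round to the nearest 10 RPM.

Original rotor: r = 447 mm / 2 = 223.5 mm = 22.35 cm
RCF_original = 1.118 × 10⁻⁵ × 22.35 × (16160)² = 1.118 × 10⁻⁵ × 22.35 × 261,145,600 ≈ 65,253.2 × g
Target RCF = 2 × 65,253.2 ≈ 130,506.4 × g
Your rotor: r = 25.8 / 2 = 12.9 cm
130,506.4 = 1.118 × 10⁻⁵ × 12.9 × N²
N² = 130,506.4 / (14.4222 × 10⁻⁵) = 904,899,391
N ≈ √904,899,391 ≈ 30,081.5

30080 RPM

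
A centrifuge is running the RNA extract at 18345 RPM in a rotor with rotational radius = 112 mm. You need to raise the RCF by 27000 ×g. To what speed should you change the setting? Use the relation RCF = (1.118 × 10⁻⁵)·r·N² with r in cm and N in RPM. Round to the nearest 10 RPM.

r = 112 mm = 11.2 cm
Current RCF = 1.118 × 10⁻⁵ × 11.2 × (18345)² = 1.118 × 10⁻⁵ × 11.2 × 336,539,025 ≈ 42,140.1 × g
Target RCF = 42,140.1 + 27,000 = 69,140.1 × g
N² = 69,140.1 / (12.5216 × 10⁻⁵) = 552,166,656
N ≈ √552,166,656 ≈ 23,498.2

≈ 23500 RPM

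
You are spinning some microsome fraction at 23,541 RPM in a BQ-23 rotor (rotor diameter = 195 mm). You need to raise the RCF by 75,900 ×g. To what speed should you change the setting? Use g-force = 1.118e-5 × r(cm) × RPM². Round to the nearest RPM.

35362 RPM

r = 195 mm / 2 = 97.5 mm = 9.75 cm
Current RCF = 1.118 × 10⁻⁵ × 9.75 × (23541)² = 1.118 × 10⁻⁵ × 9.75 × 554,178,681 ≈ 60,408.2 × g
Target RCF = 60,408.2 + 75,900 = 136,308.2 × g
N² = 136,308.2 / (10.9005 × 10⁻⁵) = 1,250,476,584
N ≈ √1,250,476,584 ≈ 35,362.1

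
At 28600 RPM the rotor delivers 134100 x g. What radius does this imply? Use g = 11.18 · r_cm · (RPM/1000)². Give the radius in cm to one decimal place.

RCF = 11.18 × r × (N/1000)²
134100 = 11.18 × r × (28.6)²
r = 134100 / (11.18 × 817.96) = 134100 / 9144.793 ≈ 14.664 cm

14.7 cm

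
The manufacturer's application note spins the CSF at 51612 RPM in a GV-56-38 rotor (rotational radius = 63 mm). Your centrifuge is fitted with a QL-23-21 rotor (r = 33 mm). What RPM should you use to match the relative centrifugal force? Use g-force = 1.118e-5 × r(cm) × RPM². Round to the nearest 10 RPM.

≈ 71310 RPM

Original rotor: r = 63 mm = 6.3 cm
RCF_original = 1.118 × 10⁻⁵ × 6.3 × (51612)² = 1.118 × 10⁻⁵ × 6.3 × 2,663,798,544 ≈ 187,622 × g
Your rotor: r = 33 mm = 3.3 cm
187,622 = 1.118 × 10⁻⁵ × 3.3 × N²
N² = 187,622 / (3.6894 × 10⁻⁵) = 5,085,433,946
N ≈ √5,085,433,946 ≈ 71,312.2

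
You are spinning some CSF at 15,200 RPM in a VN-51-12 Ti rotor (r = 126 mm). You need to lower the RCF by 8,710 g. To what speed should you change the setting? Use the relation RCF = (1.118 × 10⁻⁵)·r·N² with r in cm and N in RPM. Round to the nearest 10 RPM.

N₂ ≈ 13010 RPM

r = 126 mm = 12.6 cm
Current RCF = 1.118 × 10⁻⁵ × 12.6 × (15200)² = 1.118 × 10⁻⁵ × 12.6 × 231,040,000 ≈ 32,546.1 × g
Target RCF = 32,546.1 − 8,710 = 23,836.1 × g
N² = 23,836.1 / (14.0868 × 10⁻⁵) = 169,208,763
N ≈ √169,208,763 ≈ 13,008.0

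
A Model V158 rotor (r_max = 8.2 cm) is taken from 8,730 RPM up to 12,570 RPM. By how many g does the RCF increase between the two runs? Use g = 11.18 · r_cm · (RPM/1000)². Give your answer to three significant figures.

RCF₁ = 11.18 × 8.2 × (8.73)² = 11.18 × 8.2 × 76.2129 ≈ 6,986.9 × g
RCF₂ = 11.18 × 8.2 × (12.57)² = 11.18 × 8.2 × 158.0049 ≈ 14,485.3 × g
Increase = 14,485.3 − 6,986.9 = 7,498.4

7500 g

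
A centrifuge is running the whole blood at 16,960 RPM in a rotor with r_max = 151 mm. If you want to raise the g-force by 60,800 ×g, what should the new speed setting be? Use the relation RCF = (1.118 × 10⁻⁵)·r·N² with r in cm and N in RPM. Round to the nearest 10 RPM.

r = 151 mm = 15.1 cm
Current RCF = 1.118 × 10⁻⁵ × 15.1 × (16960)² = 1.118 × 10⁻⁵ × 15.1 × 287,641,600 ≈ 48,559.1 × g
Target RCF = 48,559.1 + 60,800 = 109,359.1 × g
N² = 109,359.1 / (16.8818 × 10⁻⁵) = 647,792,889
N ≈ √647,792,889 ≈ 25,451.8

25450 RPM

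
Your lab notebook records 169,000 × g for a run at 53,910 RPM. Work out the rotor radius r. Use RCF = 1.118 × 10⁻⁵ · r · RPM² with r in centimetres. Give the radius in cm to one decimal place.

r ≈ 5.2 cm

RCF = 1.118 × 10⁻⁵ × r × N²
169000 = 1.118 × 10⁻⁵ × r × (53910)²
r = 169000 / (1.118 × 10⁻⁵ × 2,906,288,100) = 169000 / 32492.3 ≈ 5.201 cm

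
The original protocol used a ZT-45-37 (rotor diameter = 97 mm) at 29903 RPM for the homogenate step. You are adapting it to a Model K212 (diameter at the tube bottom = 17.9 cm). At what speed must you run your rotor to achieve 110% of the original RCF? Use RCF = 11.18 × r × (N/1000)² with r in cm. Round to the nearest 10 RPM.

Original rotor: r = 97 mm / 2 = 48.5 mm = 4.85 cm
RCF_original = 11.18 × 4.85 × (29.903)² = 11.18 × 4.85 × 894.189409 ≈ 48,485.6 × g
Target RCF = 1.1 × 48,485.6 ≈ 53,334.2 × g
Your rotor: r = 17.9 / 2 = 8.95 cm
53,334.2 = 11.18 × 8.95 × (N/1000)²
(N/1000)² = 53,334.2 / 100.061 = 533.0169
N = 1000 × √533.0169 ≈ 23,087.2

23090 RPM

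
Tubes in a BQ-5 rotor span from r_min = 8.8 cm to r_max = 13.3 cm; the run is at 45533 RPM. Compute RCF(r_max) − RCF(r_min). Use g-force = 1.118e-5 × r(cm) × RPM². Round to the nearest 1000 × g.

ΔRCF = 1.118 × 10⁻⁵ × (r_max − r_min) × N² = 1.118 × 10⁻⁵ × 4.5 × 2,073,254,089 ≈ 104,305.4

104000 x g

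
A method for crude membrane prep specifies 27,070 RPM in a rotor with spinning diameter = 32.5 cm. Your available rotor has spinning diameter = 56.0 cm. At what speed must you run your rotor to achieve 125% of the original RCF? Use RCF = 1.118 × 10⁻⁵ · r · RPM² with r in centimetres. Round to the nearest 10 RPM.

23060 RPM

Original rotor: r = 32.5 / 2 = 16.25 cm
RCF_original = 1.118 × 10⁻⁵ × 16.25 × (27070)² = 1.118 × 10⁻⁵ × 16.25 × 732,784,900 ≈ 133,128.7 × g
Target RCF = 1.25 × 133,128.7 ≈ 166,410.9 × g
Your rotor: r = 56.0 / 2 = 28 cm
166,410.9 = 1.118 × 10⁻⁵ × 28 × N²
N² = 166,410.9 / (31.304 × 10⁻⁵) = 531,596,282
N ≈ √531,596,282 ≈ 23,056.4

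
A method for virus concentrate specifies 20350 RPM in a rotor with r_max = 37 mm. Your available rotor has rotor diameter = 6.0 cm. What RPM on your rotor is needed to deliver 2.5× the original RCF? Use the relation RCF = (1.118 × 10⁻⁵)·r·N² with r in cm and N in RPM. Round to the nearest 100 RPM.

35700 RPM

Original rotor: r = 37 mm = 3.7 cm
RCF_original = 1.118 × 10⁻⁵ × 3.7 × (20350)² = 1.118 × 10⁻⁵ × 3.7 × 414,122,500 ≈ 17,130.6 × g
Target RCF = 2.5 × 17,130.6 ≈ 42,826.5 × g
Your rotor: r = 6.0 / 2 = 3 cm
42,826.5 = 1.118 × 10⁻⁵ × 3 × N²
N² = 42,826.5 / (3.354 × 10⁻⁵) = 1,276,878,354
N ≈ √1,276,878,354 ≈ 35,733.4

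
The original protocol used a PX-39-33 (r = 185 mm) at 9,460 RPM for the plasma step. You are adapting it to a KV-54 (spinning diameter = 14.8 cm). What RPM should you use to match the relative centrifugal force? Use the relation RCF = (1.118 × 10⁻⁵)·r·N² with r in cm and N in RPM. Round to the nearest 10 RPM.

≈ 14960 RPM

Original rotor: r = 185 mm = 18.5 cm
RCF_original = 1.118 × 10⁻⁵ × 18.5 × (9460)² = 1.118 × 10⁻⁵ × 18.5 × 89,491,600 ≈ 18,509.5 × g
Your rotor: r = 14.8 / 2 = 7.4 cm
18,509.5 = 1.118 × 10⁻⁵ × 7.4 × N²
N² = 18,509.5 / (8.2732 × 10⁻⁵) = 223,728,424
N ≈ √223,728,424 ≈ 14,957.6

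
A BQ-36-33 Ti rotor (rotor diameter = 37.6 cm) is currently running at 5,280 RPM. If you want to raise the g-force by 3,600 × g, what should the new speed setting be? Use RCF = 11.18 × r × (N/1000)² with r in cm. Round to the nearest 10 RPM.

r = 37.6 / 2 = 18.8 cm
Current RCF = 11.18 × 18.8 × (5.28)² = 11.18 × 18.8 × 27.8784 ≈ 5,859.6 × g
Target RCF = 5,859.6 + 3,600 = 9,459.6 × g
(N/1000)² = 9,459.6 / 210.184 = 45.00628
N = 1000 × √45.00628 ≈ 6,708.7

6710 RPM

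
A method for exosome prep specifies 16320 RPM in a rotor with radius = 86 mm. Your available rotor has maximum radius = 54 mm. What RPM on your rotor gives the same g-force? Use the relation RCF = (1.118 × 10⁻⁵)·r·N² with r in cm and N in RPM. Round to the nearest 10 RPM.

20600 RPM

Original rotor: r = 86 mm = 8.6 cm
RCF_original = 1.118 × 10⁻⁵ × 8.6 × (16320)² = 1.118 × 10⁻⁵ × 8.6 × 266,342,400 ≈ 25,608.3 × g
Your rotor: r = 54 mm = 5.4 cm
25,608.3 = 1.118 × 10⁻⁵ × 5.4 × N²
N² = 25,608.3 / (6.0372 × 10⁻⁵) = 424,175,114
N ≈ √424,175,114 ≈ 20,595.5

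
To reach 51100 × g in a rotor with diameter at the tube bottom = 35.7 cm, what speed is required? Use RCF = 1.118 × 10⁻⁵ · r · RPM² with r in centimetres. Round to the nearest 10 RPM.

r = 35.7 / 2 = 17.85 cm
RCF = 1.118 × 10⁻⁵ × r × N²
51,100 = 1.118 × 10⁻⁵ × 17.85 × N²
N² = 51,100 / (19.9563 × 10⁻⁵) = 256,059,490
N ≈ √256,059,490 ≈ 16,001.9

≈ 16000 RPM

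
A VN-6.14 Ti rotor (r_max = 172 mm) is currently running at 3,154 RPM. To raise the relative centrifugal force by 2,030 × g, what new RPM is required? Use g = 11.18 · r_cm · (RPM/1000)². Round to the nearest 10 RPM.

N₂ ≈ 4530 RPM

r = 172 mm = 17.2 cm
Current RCF = 11.18 × 17.2 × (3.154)² = 11.18 × 17.2 × 9.947716 ≈ 1,912.9 × g
Target RCF = 1,912.9 + 2,030 = 3,942.9 × g
(N/1000)² = 3,942.9 / 192.296 = 20.50433
N = 1000 × √20.50433 ≈ 4,528.2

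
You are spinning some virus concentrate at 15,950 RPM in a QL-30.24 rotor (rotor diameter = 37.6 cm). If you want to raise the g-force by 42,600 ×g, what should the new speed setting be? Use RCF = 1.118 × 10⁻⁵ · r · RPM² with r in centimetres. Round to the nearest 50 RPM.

N₂ ≈ 21400 RPM

r = 37.6 / 2 = 18.8 cm
Current RCF = 1.118 × 10⁻⁵ × 18.8 × (15950)² = 1.118 × 10⁻⁵ × 18.8 × 254,402,500 ≈ 53,471.3 × g
Target RCF = 53,471.3 + 42,600 = 96,071.3 × g
N² = 96,071.3 / (21.0184 × 10⁻⁵) = 457,081,890
N ≈ √457,081,890 ≈ 21,379.5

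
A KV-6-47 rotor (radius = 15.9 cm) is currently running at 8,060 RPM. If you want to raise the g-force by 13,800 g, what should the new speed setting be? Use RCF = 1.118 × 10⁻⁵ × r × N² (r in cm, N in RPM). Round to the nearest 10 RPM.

Current RCF = 1.118 × 10⁻⁵ × 15.9 × (8060)² = 1.118 × 10⁻⁵ × 15.9 × 64,963,600 ≈ 11,548.1 × g
Target RCF = 11,548.1 + 13,800 = 25,348.1 × g
N² = 25,348.1 / (17.7762 × 10⁻⁵) = 142,595,718
N ≈ √142,595,718 ≈ 11,941.3

≈ 11940 RPM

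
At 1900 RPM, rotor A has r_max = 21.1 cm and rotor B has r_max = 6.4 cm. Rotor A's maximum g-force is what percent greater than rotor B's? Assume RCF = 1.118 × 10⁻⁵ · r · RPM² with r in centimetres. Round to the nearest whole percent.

230%

At equal RPM, RCF scales linearly with r: ratio = 21.1 / 6.4 = 3.2969.
So rotor A delivers 229.7% more g-force.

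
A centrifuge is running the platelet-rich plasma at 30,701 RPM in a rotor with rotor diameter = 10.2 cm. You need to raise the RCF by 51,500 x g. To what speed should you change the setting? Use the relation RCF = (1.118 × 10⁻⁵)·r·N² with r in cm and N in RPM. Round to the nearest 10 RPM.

42960 RPM

r = 10.2 / 2 = 5.1 cm
Current RCF = 1.118 × 10⁻⁵ × 5.1 × (30701)² = 1.118 × 10⁻⁵ × 5.1 × 942,551,401 ≈ 53,742.4 × g
Target RCF = 53,742.4 + 51,500 = 105,242.4 × g
N² = 105,242.4 / (5.7018 × 10⁻⁵) = 1,845,775,018
N ≈ √1,845,775,018 ≈ 42,962.5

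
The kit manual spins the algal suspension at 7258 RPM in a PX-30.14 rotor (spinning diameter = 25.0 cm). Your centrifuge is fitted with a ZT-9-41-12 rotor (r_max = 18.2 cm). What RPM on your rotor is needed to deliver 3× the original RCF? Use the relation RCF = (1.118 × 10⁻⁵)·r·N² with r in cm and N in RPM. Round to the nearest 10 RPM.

10420 RPM

Original rotor: r = 25.0 / 2 = 12.5 cm
RCF_original = 1.118 × 10⁻⁵ × 12.5 × (7258)² = 1.118 × 10⁻⁵ × 12.5 × 52,678,564 ≈ 7,361.8 × g
Target RCF = 3 × 7,361.8 ≈ 22,085.4 × g
22,085.4 = 1.118 × 10⁻⁵ × 18.2 × N²
N² = 22,085.4 / (20.3476 × 10⁻⁵) = 108,540,565
N ≈ √108,540,565 ≈ 10,418.3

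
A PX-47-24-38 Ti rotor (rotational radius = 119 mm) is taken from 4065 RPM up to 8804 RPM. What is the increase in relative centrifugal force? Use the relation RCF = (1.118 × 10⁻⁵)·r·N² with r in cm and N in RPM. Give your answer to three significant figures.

≈ 8110 ×g

r = 119 mm = 11.9 cm
RCF₁ = 1.118 × 10⁻⁵ × 11.9 × (4065)² = 1.118 × 10⁻⁵ × 11.9 × 16,524,225 ≈ 2,198.4 × g
RCF₂ = 1.118 × 10⁻⁵ × 11.9 × (8804)² = 1.118 × 10⁻⁵ × 11.9 × 77,510,416 ≈ 10,312.1 × g
Increase = 10,312.1 − 2,198.4 = 8,113.7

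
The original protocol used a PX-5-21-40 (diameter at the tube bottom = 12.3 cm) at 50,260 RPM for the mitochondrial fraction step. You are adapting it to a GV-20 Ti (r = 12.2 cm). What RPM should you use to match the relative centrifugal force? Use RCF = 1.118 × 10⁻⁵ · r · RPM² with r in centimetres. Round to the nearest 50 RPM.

35700 RPM

Original rotor: r = 12.3 / 2 = 6.15 cm
RCF_original = 1.118 × 10⁻⁵ × 6.15 × (50260)² = 1.118 × 10⁻⁵ × 6.15 × 2,526,067,600 ≈ 173,684.8 × g
173,684.8 = 1.118 × 10⁻⁵ × 12.2 × N²
N² = 173,684.8 / (13.6396 × 10⁻⁵) = 1,273,386,316
N ≈ √1,273,386,316 ≈ 35,684.5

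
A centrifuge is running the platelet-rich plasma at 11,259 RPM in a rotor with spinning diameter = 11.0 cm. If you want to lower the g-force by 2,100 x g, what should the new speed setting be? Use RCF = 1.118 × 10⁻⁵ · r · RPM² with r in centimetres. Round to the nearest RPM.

9624 RPM

r = 11.0 / 2 = 5.5 cm
Current RCF = 1.118 × 10⁻⁵ × 5.5 × (11259)² = 1.118 × 10⁻⁵ × 5.5 × 126,765,081 ≈ 7,794.8 × g
Target RCF = 7,794.8 − 2,100 = 5,694.8 × g
N² = 5,694.8 / (6.149 × 10⁻⁵) = 92,613,433
N ≈ √92,613,433 ≈ 9,623.6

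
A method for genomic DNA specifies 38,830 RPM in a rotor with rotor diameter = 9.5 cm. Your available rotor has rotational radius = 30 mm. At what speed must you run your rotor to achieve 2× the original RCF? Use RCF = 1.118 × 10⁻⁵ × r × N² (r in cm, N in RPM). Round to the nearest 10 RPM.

≈ 69100 RPM

Original rotor: r = 9.5 / 2 = 4.75 cm
RCF = 1.118 × 10⁻⁵ × r × N²
RCF_original = 1.118 × 10⁻⁵ × 4.75 × (38830)² = 1.118 × 10⁻⁵ × 4.75 × 1,507,768,900 ≈ 80,070.1 × g
Target RCF = 2 × 80,070.1 ≈ 160,140.2 × g
Your rotor: r = 30 mm = 3.0 cm
160,140.2 = 1.118 × 10⁻⁵ × 3 × N²
N² = 160,140.2 / (3.354 × 10⁻⁵) = 4,774,603,459
N ≈ √4,774,603,459 ≈ 69,098.5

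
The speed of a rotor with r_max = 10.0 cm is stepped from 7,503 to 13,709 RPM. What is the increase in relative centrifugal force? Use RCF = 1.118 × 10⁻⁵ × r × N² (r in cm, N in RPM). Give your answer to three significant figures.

RCF₁ = 1.118 × 10⁻⁵ × 10 × (7503)² = 1.118 × 10⁻⁵ × 10 × 56,295,009 ≈ 6,293.8 × g
RCF₂ = 1.118 × 10⁻⁵ × 10 × (13709)² = 1.118 × 10⁻⁵ × 10 × 187,936,681 ≈ 21,011.3 × g
Increase = 21,011.3 − 6,293.8 = 14,717.5

≈ 14700 ×g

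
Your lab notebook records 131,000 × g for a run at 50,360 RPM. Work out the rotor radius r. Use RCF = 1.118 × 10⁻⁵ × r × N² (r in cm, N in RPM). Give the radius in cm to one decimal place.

≈ 4.6 cm

RCF = 1.118 × 10⁻⁵ × r × N²
131000 = 1.118 × 10⁻⁵ × r × (50360)²
r = 131000 / (1.118 × 10⁻⁵ × 2,536,129,600) = 131000 / 28353.93 ≈ 4.620 cm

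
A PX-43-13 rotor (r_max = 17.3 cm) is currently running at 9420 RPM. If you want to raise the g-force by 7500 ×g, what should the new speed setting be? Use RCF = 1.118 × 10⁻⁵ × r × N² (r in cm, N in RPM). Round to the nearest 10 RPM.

Current RCF = 1.118 × 10⁻⁵ × 17.3 × (9420)² = 1.118 × 10⁻⁵ × 17.3 × 88,736,400 ≈ 17,162.9 × g
Target RCF = 17,162.9 + 7,500 = 24,662.9 × g
N² = 24,662.9 / (19.3414 × 10⁻⁵) = 127,513,520
N ≈ √127,513,520 ≈ 11,292.2

≈ 11290 RPM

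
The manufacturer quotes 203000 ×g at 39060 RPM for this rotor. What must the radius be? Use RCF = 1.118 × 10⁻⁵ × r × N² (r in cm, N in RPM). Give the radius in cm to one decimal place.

RCF = 1.118 × 10⁻⁵ × r × N²
203000 = 1.118 × 10⁻⁵ × r × (39060)²
r = 203000 / (1.118 × 10⁻⁵ × 1,525,683,600) = 203000 / 17057.14 ≈ 11.901 cm

11.9 cm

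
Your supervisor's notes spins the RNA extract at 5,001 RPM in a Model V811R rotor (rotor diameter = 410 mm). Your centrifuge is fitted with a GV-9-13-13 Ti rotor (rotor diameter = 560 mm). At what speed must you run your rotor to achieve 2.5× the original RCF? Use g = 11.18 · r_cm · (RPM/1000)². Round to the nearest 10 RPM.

≈ 6770 RPM

Original rotor: r = 410 mm / 2 = 205 mm = 20.5 cm
RCF = 11.18 × r × (N/1000)²
RCF_original = 11.18 × 20.5 × (5.001)² = 11.18 × 20.5 × 25.010001 ≈ 5,732 × g
Target RCF = 2.5 × 5,732 ≈ 14,330 × g
Your rotor: r = 560 mm / 2 = 280 mm = 28 cm
14,330 = 11.18 × 28 × (N/1000)²
(N/1000)² = 14,330 / 313.04 = 45.7769
N = 1000 × √45.7769 ≈ 6,765.9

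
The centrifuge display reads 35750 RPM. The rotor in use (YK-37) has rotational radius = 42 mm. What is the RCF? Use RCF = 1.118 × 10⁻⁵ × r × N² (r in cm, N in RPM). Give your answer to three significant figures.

r = 42 mm = 4.2 cm
RCF = 1.118 × 10⁻⁵ × 4.2 × (35750)² = 1.118 × 10⁻⁵ × 4.2 × 1,278,062,500 ≈ 60,012.7 × g

60000 × g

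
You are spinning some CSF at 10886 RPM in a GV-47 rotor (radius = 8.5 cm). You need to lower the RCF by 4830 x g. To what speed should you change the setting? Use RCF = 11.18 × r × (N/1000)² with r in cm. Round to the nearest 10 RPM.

Current RCF = 11.18 × 8.5 × (10.886)² = 11.18 × 8.5 × 118.504996 ≈ 11,261.5 × g
Target RCF = 11,261.5 − 4,830 = 6,431.5 × g
(N/1000)² = 6,431.5 / 95.03 = 67.67863
N = 1000 × √67.67863 ≈ 8,226.7

8230 RPM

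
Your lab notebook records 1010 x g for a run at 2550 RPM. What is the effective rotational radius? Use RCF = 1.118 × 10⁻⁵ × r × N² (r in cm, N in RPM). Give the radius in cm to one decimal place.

1010 = 1.118 × 10⁻⁵ × r × (2550)²
r = 1010 / (1.118 × 10⁻⁵ × 6,502,500) = 1010 / 72.69795 ≈ 13.893 cm

r ≈ 13.9 cm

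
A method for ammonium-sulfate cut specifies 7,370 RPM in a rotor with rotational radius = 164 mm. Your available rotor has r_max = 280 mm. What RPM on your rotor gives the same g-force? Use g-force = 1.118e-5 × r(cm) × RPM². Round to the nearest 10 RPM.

Original rotor: r = 164 mm = 16.4 cm
RCF_original = 1.118 × 10⁻⁵ × 16.4 × (7370)² = 1.118 × 10⁻⁵ × 16.4 × 54,316,900 ≈ 9,959.1 × g
Your rotor: r = 280 mm = 28.0 cm
9,959.1 = 1.118 × 10⁻⁵ × 28 × N²
N² = 9,959.1 / (31.304 × 10⁻⁵) = 31,814,145
N ≈ √31,814,145 ≈ 5,640.4

5640 RPM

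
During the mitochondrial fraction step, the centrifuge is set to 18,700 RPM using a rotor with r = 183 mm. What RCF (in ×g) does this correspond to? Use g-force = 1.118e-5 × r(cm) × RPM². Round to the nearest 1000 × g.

≈ 72000 ×g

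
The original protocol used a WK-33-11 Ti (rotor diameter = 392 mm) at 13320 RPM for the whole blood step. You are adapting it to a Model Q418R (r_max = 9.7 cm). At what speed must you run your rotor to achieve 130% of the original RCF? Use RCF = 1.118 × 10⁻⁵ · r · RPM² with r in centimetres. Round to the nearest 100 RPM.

21600 RPM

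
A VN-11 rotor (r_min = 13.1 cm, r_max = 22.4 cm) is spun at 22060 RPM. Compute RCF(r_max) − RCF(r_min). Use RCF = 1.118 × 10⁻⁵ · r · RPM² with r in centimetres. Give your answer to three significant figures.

≈ 50600 x g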